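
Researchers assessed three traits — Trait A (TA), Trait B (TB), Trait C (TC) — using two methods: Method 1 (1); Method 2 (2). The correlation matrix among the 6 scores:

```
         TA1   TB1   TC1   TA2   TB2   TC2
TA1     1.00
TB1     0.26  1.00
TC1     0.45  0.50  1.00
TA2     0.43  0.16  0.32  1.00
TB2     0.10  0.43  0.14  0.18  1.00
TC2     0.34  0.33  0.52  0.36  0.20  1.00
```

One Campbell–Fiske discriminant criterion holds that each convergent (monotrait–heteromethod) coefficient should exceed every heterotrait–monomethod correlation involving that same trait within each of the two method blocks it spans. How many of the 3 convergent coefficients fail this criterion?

2

Checking each validity diagonal entry against its comparison values:
TA (methods 1·2): 0.43 vs {0.26, 0.18, 0.45, 0.36} → fail.
TB (methods 1·2): 0.43 vs {0.26, 0.18, 0.50, 0.20} → fail.
TC (methods 1·2): 0.52 vs {0.45, 0.36, 0.50, 0.20} → pass.
2 of 3 fail.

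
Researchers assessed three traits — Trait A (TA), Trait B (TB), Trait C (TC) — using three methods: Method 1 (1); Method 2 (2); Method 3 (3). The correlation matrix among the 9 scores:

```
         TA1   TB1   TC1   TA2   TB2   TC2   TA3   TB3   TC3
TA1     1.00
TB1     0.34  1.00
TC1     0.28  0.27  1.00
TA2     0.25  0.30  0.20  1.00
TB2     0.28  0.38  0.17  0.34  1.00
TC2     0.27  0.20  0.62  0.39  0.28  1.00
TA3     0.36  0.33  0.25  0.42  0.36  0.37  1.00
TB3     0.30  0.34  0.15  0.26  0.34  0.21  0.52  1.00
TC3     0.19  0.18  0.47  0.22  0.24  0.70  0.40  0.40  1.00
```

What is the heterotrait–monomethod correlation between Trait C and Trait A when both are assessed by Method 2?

0.39

Different traits, same method: r(TC2, TA2) = 0.39.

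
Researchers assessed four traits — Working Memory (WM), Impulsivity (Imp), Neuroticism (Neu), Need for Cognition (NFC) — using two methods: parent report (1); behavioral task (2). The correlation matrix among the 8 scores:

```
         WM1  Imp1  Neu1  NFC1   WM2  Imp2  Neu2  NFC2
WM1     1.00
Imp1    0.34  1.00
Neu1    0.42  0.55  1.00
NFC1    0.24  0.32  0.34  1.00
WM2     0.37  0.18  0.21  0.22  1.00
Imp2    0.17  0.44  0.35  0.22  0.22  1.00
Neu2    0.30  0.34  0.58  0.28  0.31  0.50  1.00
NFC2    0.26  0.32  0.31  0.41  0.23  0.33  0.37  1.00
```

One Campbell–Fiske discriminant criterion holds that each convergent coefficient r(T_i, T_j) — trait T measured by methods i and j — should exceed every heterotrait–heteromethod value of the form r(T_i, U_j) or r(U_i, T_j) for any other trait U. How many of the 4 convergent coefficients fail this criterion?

0

Checking each validity diagonal entry against its comparison values:
WM (methods 1·2): 0.37 vs {0.17, 0.18, 0.30, 0.21, 0.26, 0.22} → pass.
Imp (methods 1·2): 0.44 vs {0.18, 0.17, 0.34, 0.35, 0.32, 0.22} → pass.
Neu (methods 1·2): 0.58 vs {0.21, 0.30, 0.35, 0.34, 0.31, 0.28} → pass.
NFC (methods 1·2): 0.41 vs {0.22, 0.26, 0.22, 0.32, 0.28, 0.31} → pass.
0 of 4 fail.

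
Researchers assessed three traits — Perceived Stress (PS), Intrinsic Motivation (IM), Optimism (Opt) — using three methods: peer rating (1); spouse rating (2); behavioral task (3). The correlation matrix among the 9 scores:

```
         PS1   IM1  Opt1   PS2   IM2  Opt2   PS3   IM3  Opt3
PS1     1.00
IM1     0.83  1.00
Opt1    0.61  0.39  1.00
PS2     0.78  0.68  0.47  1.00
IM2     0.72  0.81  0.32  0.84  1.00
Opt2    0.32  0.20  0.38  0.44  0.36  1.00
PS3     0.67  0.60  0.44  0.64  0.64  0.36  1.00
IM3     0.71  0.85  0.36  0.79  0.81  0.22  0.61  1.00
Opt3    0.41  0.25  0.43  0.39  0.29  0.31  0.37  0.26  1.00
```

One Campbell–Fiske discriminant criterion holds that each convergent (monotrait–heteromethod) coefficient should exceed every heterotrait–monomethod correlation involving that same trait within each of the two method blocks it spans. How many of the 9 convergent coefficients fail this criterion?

Convergent coefficients and their comparison sets:
PS (methods 1·2): 0.78 vs {0.83, 0.84, 0.61, 0.44} → fail.
PS (methods 1·3): 0.67 vs {0.83, 0.61, 0.61, 0.37} → fail.
PS (methods 2·3): 0.64 vs {0.84, 0.61, 0.44, 0.37} → fail.
IM (methods 1·2): 0.81 vs {0.83, 0.84, 0.39, 0.36} → fail.
IM (methods 1·3): 0.85 vs {0.83, 0.61, 0.39, 0.26} → pass.
IM (methods 2·3): 0.81 vs {0.84, 0.61, 0.36, 0.26} → fail.
Opt (methods 1·2): 0.38 vs {0.61, 0.44, 0.39, 0.36} → fail.
Opt (methods 1·3): 0.43 vs {0.61, 0.37, 0.39, 0.26} → fail.
Opt (methods 2·3): 0.31 vs {0.44, 0.37, 0.36, 0.26} → fail.
8 of 9 fail.

8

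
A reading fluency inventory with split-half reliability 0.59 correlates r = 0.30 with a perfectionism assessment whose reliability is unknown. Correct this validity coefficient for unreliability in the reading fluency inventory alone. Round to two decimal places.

0.39

Single correction: r_c = r_obs / √r_xx = 0.30 / √0.59 = 0.30 / 0.7681 ≈ 0.39.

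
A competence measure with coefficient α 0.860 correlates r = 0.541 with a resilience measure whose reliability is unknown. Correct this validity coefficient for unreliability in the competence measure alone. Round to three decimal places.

0.583

Single correction: r_c = r_obs / √r_xx = 0.541 / √0.860 = 0.541 / 0.9274 ≈ 0.583.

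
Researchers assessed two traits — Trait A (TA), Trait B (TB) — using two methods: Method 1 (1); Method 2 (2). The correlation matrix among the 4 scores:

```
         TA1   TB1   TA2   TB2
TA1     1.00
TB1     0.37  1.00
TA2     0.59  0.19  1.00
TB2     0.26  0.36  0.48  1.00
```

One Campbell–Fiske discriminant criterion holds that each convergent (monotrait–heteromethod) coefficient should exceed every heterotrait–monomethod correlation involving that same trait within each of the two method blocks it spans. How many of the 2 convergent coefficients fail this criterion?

Checking each validity diagonal entry against its comparison values:
TA (methods 1·2): 0.59 vs {0.37, 0.48} → pass.
TB (methods 1·2): 0.36 vs {0.37, 0.48} → fail.
1 of 2 fail.

1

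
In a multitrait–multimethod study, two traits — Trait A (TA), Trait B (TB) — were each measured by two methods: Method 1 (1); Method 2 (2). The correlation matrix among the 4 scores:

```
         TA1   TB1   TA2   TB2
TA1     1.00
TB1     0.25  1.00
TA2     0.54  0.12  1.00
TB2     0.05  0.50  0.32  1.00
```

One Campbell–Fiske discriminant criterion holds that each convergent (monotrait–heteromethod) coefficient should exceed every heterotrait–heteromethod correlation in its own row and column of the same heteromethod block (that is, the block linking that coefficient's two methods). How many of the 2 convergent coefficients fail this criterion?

Checking each validity diagonal entry against its comparison values:
TA (methods 1·2): 0.54 vs {0.05, 0.12} → pass.
TB (methods 1·2): 0.50 vs {0.12, 0.05} → pass.
0 of 2 fail.

0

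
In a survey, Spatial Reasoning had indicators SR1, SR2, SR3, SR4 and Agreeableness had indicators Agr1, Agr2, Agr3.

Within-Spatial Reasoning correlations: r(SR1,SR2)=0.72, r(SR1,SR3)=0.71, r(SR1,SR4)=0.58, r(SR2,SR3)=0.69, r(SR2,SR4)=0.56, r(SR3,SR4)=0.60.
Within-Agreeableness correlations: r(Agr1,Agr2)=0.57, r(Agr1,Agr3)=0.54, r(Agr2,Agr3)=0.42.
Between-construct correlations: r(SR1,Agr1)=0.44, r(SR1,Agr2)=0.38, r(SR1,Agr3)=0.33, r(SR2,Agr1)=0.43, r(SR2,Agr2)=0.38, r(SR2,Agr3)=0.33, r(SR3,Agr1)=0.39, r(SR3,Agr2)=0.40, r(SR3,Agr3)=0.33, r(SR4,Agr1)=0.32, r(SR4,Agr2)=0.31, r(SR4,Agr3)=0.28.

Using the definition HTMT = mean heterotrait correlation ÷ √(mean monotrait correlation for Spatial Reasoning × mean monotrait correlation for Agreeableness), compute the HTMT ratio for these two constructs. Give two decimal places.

Between-construct mean = 4.32/12 = 0.3600.
Mean within-SR = 3.86/6 = 0.6433; mean within-Agr = 1.53/3 = 0.5100.
Geometric mean = √(0.6433 × 0.5100) = 0.5728.
HTMT = 0.3600 / 0.5728 = 0.63.

0.63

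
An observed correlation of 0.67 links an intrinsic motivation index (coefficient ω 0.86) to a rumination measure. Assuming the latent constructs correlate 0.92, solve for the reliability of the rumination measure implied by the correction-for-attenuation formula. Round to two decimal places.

0.62

r_true = r_obs / √(r_xx · r_yy) ⇒ 0.92 = 0.67 / √(0.86 · r_yy).
√(0.86 · r_yy) = 0.67 / 0.92 = 0.7283; 0.86 · r_yy = 0.5304; r_yy = 0.5304 / 0.86 ≈ 0.62.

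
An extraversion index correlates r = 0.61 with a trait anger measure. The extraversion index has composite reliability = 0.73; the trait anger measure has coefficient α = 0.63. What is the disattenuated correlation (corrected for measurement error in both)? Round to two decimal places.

0.90

r_true = r_obs / √(r_xx · r_yy) = 0.61 / √(0.73 × 0.63) = 0.61 / √0.4599 = 0.61 / 0.6782 ≈ 0.90.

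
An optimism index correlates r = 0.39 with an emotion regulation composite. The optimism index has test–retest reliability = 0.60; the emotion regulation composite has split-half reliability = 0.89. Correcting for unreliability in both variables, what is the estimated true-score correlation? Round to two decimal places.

0.53

r_true = r_obs / √(r_xx · r_yy) = 0.39 / √(0.60 × 0.89) = 0.39 / √0.5340 = 0.39 / 0.7308 ≈ 0.53.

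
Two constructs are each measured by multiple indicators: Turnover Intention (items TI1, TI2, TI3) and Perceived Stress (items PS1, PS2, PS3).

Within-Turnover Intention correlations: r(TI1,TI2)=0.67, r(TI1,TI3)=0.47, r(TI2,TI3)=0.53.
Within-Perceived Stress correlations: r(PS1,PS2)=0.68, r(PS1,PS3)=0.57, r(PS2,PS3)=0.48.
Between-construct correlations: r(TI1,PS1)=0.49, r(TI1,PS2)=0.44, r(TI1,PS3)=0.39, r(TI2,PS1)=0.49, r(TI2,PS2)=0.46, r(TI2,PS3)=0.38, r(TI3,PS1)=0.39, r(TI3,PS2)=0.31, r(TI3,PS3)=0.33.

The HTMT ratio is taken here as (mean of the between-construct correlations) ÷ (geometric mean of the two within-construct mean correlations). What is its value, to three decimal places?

0.722

Mean between = 3.68/9 = 0.4089.
Mean within-TI = 1.67/3 = 0.5567; mean within-PS = 1.73/3 = 0.5767.
Geometric mean = √(0.5567 × 0.5767) = 0.5666.
HTMT = 0.4089 / 0.5666 = 0.722.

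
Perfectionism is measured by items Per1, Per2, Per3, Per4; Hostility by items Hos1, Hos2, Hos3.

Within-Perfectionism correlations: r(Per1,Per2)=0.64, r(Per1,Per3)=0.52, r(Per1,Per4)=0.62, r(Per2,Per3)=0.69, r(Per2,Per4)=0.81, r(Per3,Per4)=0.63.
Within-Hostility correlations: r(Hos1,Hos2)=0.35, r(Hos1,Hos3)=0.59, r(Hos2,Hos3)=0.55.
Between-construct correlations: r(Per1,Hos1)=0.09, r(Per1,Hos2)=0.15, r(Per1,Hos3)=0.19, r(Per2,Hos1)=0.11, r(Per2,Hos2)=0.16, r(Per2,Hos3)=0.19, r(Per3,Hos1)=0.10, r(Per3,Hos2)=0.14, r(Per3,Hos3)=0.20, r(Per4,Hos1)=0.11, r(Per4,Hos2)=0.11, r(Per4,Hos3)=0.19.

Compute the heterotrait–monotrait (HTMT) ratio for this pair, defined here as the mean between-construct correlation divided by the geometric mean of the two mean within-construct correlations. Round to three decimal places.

Mean between = 1.74/12 = 0.1450.
Mean within-Per = 3.91/6 = 0.6517; mean within-Hos = 1.49/3 = 0.4967.
Geometric mean = √(0.6517 × 0.4967) = 0.5689.
HTMT = 0.1450 / 0.5689 = 0.255.

0.255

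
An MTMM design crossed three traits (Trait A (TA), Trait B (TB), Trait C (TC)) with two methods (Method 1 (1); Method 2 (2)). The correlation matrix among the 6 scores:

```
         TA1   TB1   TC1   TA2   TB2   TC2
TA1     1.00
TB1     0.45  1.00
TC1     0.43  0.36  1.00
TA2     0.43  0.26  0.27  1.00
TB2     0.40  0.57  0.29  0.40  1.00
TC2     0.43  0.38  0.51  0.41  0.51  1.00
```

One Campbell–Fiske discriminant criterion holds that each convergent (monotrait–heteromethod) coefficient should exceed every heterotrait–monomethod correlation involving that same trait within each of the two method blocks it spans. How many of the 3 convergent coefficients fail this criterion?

Checking each validity diagonal entry against its comparison values:
TA (methods 1·2): 0.43 vs {0.45, 0.40, 0.43, 0.41} → fail.
TB (methods 1·2): 0.57 vs {0.45, 0.40, 0.36, 0.51} → pass.
TC (methods 1·2): 0.51 vs {0.43, 0.41, 0.36, 0.51} → fail.
2 of 3 fail.

2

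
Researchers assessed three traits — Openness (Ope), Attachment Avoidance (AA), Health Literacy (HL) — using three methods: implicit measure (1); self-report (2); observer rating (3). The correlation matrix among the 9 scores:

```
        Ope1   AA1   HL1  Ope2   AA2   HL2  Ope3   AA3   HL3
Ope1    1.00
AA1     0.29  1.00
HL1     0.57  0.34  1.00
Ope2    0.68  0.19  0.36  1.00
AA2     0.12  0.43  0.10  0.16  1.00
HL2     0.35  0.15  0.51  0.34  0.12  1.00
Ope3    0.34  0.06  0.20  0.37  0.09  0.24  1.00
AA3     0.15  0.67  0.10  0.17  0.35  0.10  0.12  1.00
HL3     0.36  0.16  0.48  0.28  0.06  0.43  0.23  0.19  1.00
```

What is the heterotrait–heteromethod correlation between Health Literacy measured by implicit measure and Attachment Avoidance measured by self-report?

0.10

Different traits and methods: r(HL1, AA2) = 0.10.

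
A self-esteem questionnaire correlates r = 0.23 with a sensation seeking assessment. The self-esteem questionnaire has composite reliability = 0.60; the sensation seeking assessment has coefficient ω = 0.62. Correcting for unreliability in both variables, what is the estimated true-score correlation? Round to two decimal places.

r_true = r_obs / √(r_xx · r_yy) = 0.23 / √(0.60 × 0.62) = 0.23 / √0.3720 = 0.23 / 0.6099 ≈ 0.38.

0.38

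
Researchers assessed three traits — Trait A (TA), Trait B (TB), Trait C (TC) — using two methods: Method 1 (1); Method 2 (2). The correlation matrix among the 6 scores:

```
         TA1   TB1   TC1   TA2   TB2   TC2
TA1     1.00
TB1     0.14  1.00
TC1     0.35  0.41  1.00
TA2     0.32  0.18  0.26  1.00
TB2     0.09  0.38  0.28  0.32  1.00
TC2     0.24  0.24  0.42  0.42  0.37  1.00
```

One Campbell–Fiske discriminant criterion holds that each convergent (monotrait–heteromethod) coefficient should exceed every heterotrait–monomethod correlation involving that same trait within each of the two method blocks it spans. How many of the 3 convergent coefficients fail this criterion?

3

Each convergent coefficient versus the relevant comparison correlations:
TA (methods 1·2): 0.32 vs {0.14, 0.32, 0.35, 0.42} → fail.
TB (methods 1·2): 0.38 vs {0.14, 0.32, 0.41, 0.37} → fail.
TC (methods 1·2): 0.42 vs {0.35, 0.42, 0.41, 0.37} → fail.
3 of 3 fail.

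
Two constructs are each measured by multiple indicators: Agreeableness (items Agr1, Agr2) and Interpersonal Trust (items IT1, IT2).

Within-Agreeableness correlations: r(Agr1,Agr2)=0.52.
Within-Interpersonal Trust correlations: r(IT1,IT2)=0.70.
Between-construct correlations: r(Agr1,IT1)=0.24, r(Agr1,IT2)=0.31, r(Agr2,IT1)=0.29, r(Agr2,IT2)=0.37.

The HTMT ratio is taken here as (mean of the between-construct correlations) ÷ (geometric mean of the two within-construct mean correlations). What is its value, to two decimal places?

0.50

Mean heterotrait r = 1.21/4 = 0.3025.
Mean within-Agr = 0.52/1 = 0.5200; mean within-IT = 0.70/1 = 0.7000.
Geometric mean = √(0.5200 × 0.7000) = 0.6033.
HTMT = 0.3025 / 0.6033 = 0.50.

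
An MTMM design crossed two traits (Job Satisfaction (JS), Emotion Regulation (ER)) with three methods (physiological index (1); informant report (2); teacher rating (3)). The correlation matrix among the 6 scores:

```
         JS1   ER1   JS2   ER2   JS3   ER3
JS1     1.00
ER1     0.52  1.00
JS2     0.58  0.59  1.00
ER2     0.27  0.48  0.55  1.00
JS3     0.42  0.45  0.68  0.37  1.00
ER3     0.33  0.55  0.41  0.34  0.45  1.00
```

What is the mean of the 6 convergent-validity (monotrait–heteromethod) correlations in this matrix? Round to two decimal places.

0.51

Convergent values: 0.58, 0.42, 0.68, 0.48, 0.55, 0.34; mean = 3.05/6 = 0.51.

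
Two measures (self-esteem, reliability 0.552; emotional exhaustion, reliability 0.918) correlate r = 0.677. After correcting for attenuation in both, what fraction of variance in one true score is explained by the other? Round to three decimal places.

Disattenuated r = 0.677 / √(0.552 × 0.918) = 0.677 / 0.7119 = 0.9510.
Shared true-score variance = 0.9510² = 0.9044 ≈ 0.904.

0.904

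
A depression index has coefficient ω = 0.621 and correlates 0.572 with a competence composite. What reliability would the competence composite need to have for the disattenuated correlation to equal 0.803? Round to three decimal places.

r_true = r_obs / √(r_xx · r_yy) ⇒ 0.803 = 0.572 / √(0.621 · r_yy).
√(0.621 · r_yy) = 0.572 / 0.803 = 0.7123; 0.621 · r_yy = 0.5074; r_yy = 0.5074 / 0.621 ≈ 0.817.

0.817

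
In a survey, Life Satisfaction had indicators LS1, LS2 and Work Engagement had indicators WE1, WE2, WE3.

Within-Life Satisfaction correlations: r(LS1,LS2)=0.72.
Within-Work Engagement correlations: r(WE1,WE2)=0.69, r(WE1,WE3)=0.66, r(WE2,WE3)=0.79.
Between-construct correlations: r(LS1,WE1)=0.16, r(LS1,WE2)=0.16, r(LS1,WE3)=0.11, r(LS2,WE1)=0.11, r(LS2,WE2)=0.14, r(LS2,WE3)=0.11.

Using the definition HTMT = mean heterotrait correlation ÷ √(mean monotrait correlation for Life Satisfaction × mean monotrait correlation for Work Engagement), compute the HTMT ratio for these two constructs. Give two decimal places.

Mean heterotrait r = 0.79/6 = 0.1317.
Mean within-LS = 0.72/1 = 0.7200; mean within-WE = 2.14/3 = 0.7133.
Geometric mean = √(0.7200 × 0.7133) = 0.7166.
HTMT = 0.1317 / 0.7166 = 0.18.

0.18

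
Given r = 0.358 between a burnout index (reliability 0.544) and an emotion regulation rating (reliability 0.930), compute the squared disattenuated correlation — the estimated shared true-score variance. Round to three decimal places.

0.253

Disattenuated r = 0.358 / √(0.544 × 0.930) = 0.358 / 0.7113 = 0.5033.
Shared true-score variance = 0.5033² = 0.2533 ≈ 0.253.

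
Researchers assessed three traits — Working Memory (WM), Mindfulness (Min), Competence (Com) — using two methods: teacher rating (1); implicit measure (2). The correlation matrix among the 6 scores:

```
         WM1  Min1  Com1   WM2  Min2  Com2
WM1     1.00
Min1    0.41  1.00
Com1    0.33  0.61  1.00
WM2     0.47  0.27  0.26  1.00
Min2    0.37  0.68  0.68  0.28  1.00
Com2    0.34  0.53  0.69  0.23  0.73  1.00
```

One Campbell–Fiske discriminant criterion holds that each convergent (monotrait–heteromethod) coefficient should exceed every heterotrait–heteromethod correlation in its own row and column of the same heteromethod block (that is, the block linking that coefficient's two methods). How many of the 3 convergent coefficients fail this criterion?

1

Convergent coefficients and their comparison sets:
WM (methods 1·2): 0.47 vs {0.37, 0.27, 0.34, 0.26} → pass.
Min (methods 1·2): 0.68 vs {0.27, 0.37, 0.53, 0.68} → fail.
Com (methods 1·2): 0.69 vs {0.26, 0.34, 0.68, 0.53} → pass.
1 of 3 fail.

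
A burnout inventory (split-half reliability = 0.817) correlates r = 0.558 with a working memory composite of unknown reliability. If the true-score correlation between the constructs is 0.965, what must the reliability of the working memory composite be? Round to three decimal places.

0.409

r_true = r_obs / √(r_xx · r_yy) ⇒ 0.965 = 0.558 / √(0.817 · r_yy).
√(0.817 · r_yy) = 0.558 / 0.965 = 0.5782; 0.817 · r_yy = 0.3343; r_yy = 0.3343 / 0.817 ≈ 0.409.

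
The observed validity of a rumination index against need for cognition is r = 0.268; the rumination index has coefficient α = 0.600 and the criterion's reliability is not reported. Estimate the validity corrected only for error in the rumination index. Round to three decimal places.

Single correction: r_c = r_obs / √r_xx = 0.268 / √0.600 = 0.268 / 0.7746 ≈ 0.346.

0.346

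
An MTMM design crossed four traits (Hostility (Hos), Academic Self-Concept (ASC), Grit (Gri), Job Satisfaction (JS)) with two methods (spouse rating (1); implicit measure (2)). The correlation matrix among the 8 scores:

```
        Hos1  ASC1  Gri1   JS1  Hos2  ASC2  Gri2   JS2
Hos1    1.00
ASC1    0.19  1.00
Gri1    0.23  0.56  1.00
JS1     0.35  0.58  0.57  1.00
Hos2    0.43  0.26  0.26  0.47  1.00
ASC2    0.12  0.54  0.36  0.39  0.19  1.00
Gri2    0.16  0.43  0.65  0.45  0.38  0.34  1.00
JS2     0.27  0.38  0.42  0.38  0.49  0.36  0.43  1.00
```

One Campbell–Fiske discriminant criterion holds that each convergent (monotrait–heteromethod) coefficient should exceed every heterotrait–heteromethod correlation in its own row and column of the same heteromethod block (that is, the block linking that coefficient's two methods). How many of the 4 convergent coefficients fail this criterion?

2

Each convergent coefficient versus the relevant comparison correlations:
Hos (methods 1·2): 0.43 vs {0.12, 0.26, 0.16, 0.26, 0.27, 0.47} → fail.
ASC (methods 1·2): 0.54 vs {0.26, 0.12, 0.43, 0.36, 0.38, 0.39} → pass.
Gri (methods 1·2): 0.65 vs {0.26, 0.16, 0.36, 0.43, 0.42, 0.45} → pass.
JS (methods 1·2): 0.38 vs {0.47, 0.27, 0.39, 0.38, 0.45, 0.42} → fail.
2 of 4 fail.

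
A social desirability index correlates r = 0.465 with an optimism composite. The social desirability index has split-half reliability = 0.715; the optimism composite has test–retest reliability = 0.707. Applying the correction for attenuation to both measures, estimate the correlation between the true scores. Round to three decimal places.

r_true = r_obs / √(r_xx · r_yy) = 0.465 / √(0.715 × 0.707) = 0.465 / √0.505505 = 0.465 / 0.7110 ≈ 0.654.

0.654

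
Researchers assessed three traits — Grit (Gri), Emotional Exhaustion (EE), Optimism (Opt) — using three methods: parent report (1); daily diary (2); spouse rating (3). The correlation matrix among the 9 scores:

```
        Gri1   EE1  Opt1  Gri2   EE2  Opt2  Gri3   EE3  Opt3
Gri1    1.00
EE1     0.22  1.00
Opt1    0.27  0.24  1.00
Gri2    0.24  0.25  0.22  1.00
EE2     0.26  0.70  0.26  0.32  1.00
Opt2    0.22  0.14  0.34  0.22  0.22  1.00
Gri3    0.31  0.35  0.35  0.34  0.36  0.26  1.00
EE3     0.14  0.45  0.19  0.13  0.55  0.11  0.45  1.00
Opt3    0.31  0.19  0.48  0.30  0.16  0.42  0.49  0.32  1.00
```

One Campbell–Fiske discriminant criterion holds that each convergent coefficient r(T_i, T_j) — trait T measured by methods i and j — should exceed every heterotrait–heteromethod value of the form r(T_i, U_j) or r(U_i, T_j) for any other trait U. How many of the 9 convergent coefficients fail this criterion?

Checking each validity diagonal entry against its comparison values:
Gri (methods 1·2): 0.24 vs {0.26, 0.25, 0.22, 0.22} → fail.
Gri (methods 1·3): 0.31 vs {0.14, 0.35, 0.31, 0.35} → fail.
Gri (methods 2·3): 0.34 vs {0.13, 0.36, 0.30, 0.26} → fail.
EE (methods 1·2): 0.70 vs {0.25, 0.26, 0.14, 0.26} → pass.
EE (methods 1·3): 0.45 vs {0.35, 0.14, 0.19, 0.19} → pass.
EE (methods 2·3): 0.55 vs {0.36, 0.13, 0.16, 0.11} → pass.
Opt (methods 1·2): 0.34 vs {0.22, 0.22, 0.26, 0.14} → pass.
Opt (methods 1·3): 0.48 vs {0.35, 0.31, 0.19, 0.19} → pass.
Opt (methods 2·3): 0.42 vs {0.26, 0.30, 0.11, 0.16} → pass.
3 of 9 fail.

3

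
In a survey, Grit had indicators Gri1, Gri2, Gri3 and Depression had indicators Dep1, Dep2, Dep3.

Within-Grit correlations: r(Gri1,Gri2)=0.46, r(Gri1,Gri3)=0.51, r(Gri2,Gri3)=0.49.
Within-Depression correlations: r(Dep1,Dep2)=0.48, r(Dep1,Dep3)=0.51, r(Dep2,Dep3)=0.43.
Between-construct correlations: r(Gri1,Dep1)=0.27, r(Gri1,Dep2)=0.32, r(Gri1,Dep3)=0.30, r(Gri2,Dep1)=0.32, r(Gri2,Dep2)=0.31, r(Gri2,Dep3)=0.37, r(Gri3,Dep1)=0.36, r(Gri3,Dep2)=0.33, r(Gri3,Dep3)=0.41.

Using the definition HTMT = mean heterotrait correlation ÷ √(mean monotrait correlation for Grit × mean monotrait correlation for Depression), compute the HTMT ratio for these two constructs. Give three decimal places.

Between-construct mean = 2.99/9 = 0.3322.
Mean within-Gri = 1.46/3 = 0.4867; mean within-Dep = 1.42/3 = 0.4733.
Geometric mean = √(0.4867 × 0.4733) = 0.4800.
HTMT = 0.3322 / 0.4800 = 0.692.

0.692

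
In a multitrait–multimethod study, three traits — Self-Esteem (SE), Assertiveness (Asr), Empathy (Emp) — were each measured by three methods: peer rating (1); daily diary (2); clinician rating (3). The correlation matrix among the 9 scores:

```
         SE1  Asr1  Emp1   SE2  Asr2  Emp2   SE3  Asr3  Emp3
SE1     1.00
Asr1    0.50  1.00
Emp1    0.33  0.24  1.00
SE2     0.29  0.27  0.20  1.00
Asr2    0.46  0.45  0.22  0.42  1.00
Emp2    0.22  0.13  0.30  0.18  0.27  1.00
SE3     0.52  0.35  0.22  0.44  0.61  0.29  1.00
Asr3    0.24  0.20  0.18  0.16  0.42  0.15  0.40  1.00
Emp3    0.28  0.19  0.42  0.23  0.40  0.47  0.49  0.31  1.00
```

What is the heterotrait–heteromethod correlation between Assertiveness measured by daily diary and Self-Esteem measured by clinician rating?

Different traits and methods: r(Asr2, SE3) = 0.61.

0.61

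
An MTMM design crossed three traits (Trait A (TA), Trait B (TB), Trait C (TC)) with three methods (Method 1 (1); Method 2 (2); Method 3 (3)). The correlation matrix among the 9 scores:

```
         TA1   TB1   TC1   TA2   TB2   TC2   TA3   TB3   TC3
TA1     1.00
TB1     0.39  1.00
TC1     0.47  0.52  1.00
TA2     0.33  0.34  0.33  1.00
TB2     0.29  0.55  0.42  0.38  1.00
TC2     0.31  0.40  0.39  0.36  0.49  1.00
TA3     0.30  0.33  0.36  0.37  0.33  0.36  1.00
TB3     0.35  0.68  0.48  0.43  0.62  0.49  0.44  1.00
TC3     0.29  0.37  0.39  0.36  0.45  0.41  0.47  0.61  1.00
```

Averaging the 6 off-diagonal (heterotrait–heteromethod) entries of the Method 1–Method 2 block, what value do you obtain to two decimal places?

0.35

HTHM values (method 1 × method 2): 0.29, 0.31, 0.34, 0.40, 0.33, 0.42; mean = 2.09/6 = 0.35.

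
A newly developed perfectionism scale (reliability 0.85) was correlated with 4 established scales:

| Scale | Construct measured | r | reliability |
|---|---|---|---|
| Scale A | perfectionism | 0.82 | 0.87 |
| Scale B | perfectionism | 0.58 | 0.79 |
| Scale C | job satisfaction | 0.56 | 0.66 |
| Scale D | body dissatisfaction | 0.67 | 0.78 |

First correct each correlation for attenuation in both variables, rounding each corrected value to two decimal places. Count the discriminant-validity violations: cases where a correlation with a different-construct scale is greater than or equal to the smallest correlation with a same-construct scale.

Disattenuated r (r / √(r_scale · r_new)):
  Scale A (conv): 0.82 / √(0.87·0.85) = 0.95
  Scale B (conv): 0.58 / √(0.79·0.85) = 0.71
  Scale C (disc): 0.56 / √(0.66·0.85) = 0.75
  Scale D (disc): 0.67 / √(0.78·0.85) = 0.82
Smallest convergent = 0.71. Discriminant values: 0.75, 0.82; count ≥ 0.71 → 2.

2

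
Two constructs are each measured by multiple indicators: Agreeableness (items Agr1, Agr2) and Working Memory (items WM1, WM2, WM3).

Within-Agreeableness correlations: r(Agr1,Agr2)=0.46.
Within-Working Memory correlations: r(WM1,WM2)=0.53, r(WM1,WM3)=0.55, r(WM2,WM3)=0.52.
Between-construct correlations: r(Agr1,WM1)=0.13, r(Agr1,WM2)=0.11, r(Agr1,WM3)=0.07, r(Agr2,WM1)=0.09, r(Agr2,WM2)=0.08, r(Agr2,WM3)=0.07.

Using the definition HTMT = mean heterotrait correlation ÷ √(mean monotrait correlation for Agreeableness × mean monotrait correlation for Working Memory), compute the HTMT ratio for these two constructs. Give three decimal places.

Between-construct mean = 0.55/6 = 0.0917.
Mean within-Agr = 0.46/1 = 0.4600; mean within-WM = 1.60/3 = 0.5333.
Geometric mean = √(0.4600 × 0.5333) = 0.4953.
HTMT = 0.0917 / 0.4953 = 0.185.

0.185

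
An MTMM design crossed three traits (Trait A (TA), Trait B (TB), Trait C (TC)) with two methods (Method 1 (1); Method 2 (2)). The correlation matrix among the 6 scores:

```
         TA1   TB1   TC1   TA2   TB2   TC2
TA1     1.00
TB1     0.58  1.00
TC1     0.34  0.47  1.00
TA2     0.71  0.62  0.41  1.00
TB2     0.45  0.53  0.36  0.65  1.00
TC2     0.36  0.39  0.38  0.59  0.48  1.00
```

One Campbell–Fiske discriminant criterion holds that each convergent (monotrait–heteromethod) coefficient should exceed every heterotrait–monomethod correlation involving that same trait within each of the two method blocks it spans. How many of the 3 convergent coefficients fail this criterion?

Each convergent coefficient versus the relevant comparison correlations:
TA (methods 1·2): 0.71 vs {0.58, 0.65, 0.34, 0.59} → pass.
TB (methods 1·2): 0.53 vs {0.58, 0.65, 0.47, 0.48} → fail.
TC (methods 1·2): 0.38 vs {0.34, 0.59, 0.47, 0.48} → fail.
2 of 3 fail.

2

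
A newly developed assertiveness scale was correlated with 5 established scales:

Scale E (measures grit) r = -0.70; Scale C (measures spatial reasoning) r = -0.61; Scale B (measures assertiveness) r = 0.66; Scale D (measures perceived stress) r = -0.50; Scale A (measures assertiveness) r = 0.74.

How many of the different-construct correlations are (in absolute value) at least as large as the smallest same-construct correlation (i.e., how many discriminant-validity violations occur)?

1

Convergent (same construct = assertiveness): Scale B, Scale A.
Smallest convergent = 0.66. Discriminant |r|: 0.70, 0.61, 0.50; count ≥ 0.66 → 1.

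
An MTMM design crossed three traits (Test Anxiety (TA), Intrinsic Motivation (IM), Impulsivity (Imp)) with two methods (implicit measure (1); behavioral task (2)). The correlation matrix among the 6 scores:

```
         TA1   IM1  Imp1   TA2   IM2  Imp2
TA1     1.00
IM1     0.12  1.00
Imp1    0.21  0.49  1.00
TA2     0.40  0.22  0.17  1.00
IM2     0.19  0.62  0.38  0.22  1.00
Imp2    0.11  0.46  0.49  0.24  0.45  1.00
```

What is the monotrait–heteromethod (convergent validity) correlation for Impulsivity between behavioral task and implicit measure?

Same trait (Imp), different methods: r(Imp2, Imp1) = 0.49.

0.49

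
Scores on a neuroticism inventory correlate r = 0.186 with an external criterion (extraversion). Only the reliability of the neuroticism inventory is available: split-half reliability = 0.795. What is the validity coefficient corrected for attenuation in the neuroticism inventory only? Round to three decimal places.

0.209

Single correction: r_c = r_obs / √r_xx = 0.186 / √0.795 = 0.186 / 0.8916 ≈ 0.209.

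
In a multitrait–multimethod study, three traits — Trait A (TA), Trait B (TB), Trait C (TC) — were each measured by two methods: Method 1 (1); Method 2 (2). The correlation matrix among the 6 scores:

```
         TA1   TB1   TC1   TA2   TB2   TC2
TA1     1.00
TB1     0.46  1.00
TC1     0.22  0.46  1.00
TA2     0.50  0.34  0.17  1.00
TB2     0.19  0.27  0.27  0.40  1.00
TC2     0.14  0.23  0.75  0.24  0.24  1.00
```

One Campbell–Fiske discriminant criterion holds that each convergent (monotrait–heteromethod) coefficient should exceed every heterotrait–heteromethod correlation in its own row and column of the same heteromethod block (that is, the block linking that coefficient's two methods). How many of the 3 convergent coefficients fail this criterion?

Checking each validity diagonal entry against its comparison values:
TA (methods 1·2): 0.50 vs {0.19, 0.34, 0.14, 0.17} → pass.
TB (methods 1·2): 0.27 vs {0.34, 0.19, 0.23, 0.27} → fail.
TC (methods 1·2): 0.75 vs {0.17, 0.14, 0.27, 0.23} → pass.
1 of 3 fail.

1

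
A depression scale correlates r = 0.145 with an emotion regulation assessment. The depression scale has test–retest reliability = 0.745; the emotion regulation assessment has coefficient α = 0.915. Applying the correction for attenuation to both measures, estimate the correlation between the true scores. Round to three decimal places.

r_true = r_obs / √(r_xx · r_yy) = 0.145 / √(0.745 × 0.915) = 0.145 / √0.681675 = 0.145 / 0.8256 ≈ 0.176.

0.176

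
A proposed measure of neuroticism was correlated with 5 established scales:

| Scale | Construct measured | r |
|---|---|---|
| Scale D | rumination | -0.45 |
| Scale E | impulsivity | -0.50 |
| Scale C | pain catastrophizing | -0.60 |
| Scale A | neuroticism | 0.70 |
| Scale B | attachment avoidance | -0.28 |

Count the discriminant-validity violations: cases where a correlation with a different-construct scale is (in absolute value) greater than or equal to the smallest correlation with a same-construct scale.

Convergent (same construct = neuroticism): Scale A.
Smallest convergent = 0.70. Discriminant |r|: 0.45, 0.50, 0.60, 0.28; count ≥ 0.70 → 0.

0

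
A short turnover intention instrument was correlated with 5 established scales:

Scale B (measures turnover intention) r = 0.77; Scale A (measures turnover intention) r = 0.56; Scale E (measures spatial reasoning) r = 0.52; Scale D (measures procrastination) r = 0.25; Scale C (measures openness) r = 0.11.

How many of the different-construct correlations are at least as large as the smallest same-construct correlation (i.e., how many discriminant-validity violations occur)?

Convergent (same construct = turnover intention): Scale B, Scale A.
Smallest convergent = 0.56. Discriminant values: 0.52, 0.25, 0.11; count ≥ 0.56 → 0.

0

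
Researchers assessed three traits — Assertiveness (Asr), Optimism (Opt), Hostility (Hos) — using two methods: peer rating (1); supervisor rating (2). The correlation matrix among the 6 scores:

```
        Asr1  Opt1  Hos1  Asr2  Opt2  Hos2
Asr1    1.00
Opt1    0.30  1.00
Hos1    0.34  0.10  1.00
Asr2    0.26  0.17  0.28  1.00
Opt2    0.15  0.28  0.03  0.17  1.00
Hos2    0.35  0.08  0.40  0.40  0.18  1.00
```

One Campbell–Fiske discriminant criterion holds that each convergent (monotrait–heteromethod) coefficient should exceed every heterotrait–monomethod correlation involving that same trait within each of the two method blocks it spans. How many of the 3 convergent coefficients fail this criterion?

Convergent coefficients and their comparison sets:
Asr (methods 1·2): 0.26 vs {0.30, 0.17, 0.34, 0.40} → fail.
Opt (methods 1·2): 0.28 vs {0.30, 0.17, 0.10, 0.18} → fail.
Hos (methods 1·2): 0.40 vs {0.34, 0.40, 0.10, 0.18} → fail.
3 of 3 fail.

3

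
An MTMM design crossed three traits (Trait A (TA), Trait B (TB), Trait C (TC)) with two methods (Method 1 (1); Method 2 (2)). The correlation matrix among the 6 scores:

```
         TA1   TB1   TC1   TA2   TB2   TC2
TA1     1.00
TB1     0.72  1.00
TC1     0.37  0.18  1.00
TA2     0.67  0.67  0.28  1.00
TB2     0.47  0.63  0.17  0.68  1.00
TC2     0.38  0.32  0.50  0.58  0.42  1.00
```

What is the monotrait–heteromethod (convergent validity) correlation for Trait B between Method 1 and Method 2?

0.63

Same trait (TB), different methods: r(TB1, TB2) = 0.63.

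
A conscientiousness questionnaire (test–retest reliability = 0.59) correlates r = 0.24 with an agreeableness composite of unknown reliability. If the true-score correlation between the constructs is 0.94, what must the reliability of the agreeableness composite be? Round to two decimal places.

r_true = r_obs / √(r_xx · r_yy) ⇒ 0.94 = 0.24 / √(0.59 · r_yy).
√(0.59 · r_yy) = 0.24 / 0.94 = 0.2553; 0.59 · r_yy = 0.0652; r_yy = 0.0652 / 0.59 ≈ 0.11.

0.11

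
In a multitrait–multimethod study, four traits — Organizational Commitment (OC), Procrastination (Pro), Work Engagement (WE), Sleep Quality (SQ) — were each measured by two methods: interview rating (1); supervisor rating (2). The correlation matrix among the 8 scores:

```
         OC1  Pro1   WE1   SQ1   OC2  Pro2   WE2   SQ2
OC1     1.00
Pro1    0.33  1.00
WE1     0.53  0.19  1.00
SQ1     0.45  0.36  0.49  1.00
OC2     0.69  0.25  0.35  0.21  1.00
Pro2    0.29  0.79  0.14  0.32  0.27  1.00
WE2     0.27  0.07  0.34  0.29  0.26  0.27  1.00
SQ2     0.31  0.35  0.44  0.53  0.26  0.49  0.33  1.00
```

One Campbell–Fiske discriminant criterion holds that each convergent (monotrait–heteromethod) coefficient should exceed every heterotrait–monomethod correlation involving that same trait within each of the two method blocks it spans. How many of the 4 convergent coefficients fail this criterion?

1

Each convergent coefficient versus the relevant comparison correlations:
OC (methods 1·2): 0.69 vs {0.33, 0.27, 0.53, 0.26, 0.45, 0.26} → pass.
Pro (methods 1·2): 0.79 vs {0.33, 0.27, 0.19, 0.27, 0.36, 0.49} → pass.
WE (methods 1·2): 0.34 vs {0.53, 0.26, 0.19, 0.27, 0.49, 0.33} → fail.
SQ (methods 1·2): 0.53 vs {0.45, 0.26, 0.36, 0.49, 0.49, 0.33} → pass.
1 of 4 fail.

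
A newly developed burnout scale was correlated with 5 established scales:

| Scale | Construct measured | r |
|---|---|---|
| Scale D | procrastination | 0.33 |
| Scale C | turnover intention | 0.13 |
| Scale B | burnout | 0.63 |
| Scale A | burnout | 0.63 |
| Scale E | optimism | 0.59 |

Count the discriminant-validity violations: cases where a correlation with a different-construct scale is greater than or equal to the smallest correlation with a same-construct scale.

Convergent (same construct = burnout): Scale B, Scale A.
Smallest convergent = 0.63. Discriminant values: 0.33, 0.13, 0.59; count ≥ 0.63 → 0.

0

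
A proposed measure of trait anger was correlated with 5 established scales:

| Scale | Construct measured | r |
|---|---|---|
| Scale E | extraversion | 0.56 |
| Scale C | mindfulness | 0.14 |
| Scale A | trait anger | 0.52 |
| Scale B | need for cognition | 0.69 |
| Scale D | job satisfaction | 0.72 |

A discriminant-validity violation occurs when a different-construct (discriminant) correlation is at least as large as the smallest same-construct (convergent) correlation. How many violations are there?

3

Convergent (same construct = trait anger): Scale A.
Smallest convergent = 0.52. Discriminant values: 0.56, 0.14, 0.69, 0.72; count ≥ 0.52 → 3.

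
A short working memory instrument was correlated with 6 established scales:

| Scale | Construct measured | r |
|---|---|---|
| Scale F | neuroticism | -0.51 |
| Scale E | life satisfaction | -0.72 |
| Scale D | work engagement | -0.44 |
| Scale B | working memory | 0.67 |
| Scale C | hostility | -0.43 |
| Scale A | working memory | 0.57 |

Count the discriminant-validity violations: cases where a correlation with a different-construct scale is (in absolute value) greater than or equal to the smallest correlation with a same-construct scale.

1

Convergent (same construct = working memory): Scale B, Scale A.
Smallest convergent = 0.57. Discriminant |r|: 0.51, 0.72, 0.44, 0.43; count ≥ 0.57 → 1.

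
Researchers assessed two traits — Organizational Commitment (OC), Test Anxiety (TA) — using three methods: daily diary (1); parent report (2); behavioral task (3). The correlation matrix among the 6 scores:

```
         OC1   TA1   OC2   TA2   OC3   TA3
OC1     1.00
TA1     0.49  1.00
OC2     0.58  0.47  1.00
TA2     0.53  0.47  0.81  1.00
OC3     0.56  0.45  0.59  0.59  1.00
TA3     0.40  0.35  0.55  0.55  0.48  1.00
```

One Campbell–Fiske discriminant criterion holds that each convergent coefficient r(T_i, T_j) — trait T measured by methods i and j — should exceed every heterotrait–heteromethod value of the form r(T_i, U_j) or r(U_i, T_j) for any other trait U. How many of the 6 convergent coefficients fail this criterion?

4

Convergent coefficients and their comparison sets:
OC (methods 1·2): 0.58 vs {0.53, 0.47} → pass.
OC (methods 1·3): 0.56 vs {0.40, 0.45} → pass.
OC (methods 2·3): 0.59 vs {0.55, 0.59} → fail.
TA (methods 1·2): 0.47 vs {0.47, 0.53} → fail.
TA (methods 1·3): 0.35 vs {0.45, 0.40} → fail.
TA (methods 2·3): 0.55 vs {0.59, 0.55} → fail.
4 of 6 fail.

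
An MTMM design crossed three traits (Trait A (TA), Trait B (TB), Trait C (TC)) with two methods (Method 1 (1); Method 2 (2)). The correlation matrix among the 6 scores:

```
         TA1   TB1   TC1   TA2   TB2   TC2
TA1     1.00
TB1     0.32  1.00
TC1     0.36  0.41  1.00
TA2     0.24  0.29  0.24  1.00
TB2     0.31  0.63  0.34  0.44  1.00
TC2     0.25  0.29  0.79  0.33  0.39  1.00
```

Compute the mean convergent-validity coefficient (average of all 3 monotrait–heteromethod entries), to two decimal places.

0.55

Convergent values: 0.24, 0.63, 0.79; mean = 1.66/3 = 0.55.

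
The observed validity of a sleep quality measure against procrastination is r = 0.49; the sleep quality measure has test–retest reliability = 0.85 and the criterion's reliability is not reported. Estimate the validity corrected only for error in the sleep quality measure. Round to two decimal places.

0.53

Single correction: r_c = r_obs / √r_xx = 0.49 / √0.85 = 0.49 / 0.9220 ≈ 0.53.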